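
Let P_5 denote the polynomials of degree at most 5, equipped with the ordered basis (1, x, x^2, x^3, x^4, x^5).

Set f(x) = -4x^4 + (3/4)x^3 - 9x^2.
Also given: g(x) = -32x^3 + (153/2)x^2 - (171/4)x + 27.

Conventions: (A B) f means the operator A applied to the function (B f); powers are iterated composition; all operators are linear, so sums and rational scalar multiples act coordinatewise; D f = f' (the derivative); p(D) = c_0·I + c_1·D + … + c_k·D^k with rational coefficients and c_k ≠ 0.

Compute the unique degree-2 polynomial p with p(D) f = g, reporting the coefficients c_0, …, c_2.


D^0 f = -4x^4 + (3/4)x^3 - 9x^2
D^1 f = -16x^3 + (9/4)x^2 - 18x
D^2 f = -48x^2 + (9/2)x - 18
matching coefficients of g against c_0 f + c_1 Df + … from the top degree down determines the c_i
solution: c_0 = 0, c_1 = 2, c_2 = -3/2

p(D) = 2·D − (3/2)·D^2, i.e. c_0 = 0, c_1 = 2, c_2 = -3/2


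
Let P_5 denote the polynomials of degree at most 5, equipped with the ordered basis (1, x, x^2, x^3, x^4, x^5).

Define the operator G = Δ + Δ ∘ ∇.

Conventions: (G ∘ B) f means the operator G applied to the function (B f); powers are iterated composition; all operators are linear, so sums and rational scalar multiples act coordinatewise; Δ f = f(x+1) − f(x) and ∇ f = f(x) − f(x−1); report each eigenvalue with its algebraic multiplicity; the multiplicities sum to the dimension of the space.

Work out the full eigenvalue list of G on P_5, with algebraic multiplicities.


λ = 0 (multiplicity 6)

image of 1: 0
image of x: 1
image of x^2: 2x + 3
image of x^3: 3x^2 + 9x + 1
image of x^4: 4x^3 + 18x^2 + 4x + 3
image of x^5: 5x^4 + 30x^3 + 10x^2 + 15x + 1
the matrix is upper triangular; its diagonal is (0, 0, 0, 0, 0, 0)
for a triangular matrix the eigenvalues are the diagonal entries, with algebraic multiplicity their repetition count


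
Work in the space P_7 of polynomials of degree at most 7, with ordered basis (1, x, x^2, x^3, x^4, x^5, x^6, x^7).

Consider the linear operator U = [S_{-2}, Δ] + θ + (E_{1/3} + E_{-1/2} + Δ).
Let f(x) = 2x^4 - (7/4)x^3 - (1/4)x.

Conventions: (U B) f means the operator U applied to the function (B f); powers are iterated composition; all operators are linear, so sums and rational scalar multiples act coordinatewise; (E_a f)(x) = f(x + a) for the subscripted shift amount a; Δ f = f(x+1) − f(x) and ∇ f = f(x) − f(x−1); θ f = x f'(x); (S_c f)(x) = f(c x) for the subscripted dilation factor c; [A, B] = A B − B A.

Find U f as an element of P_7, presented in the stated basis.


Δ f = 8x^3 + (27/4)x^2 + (11/4)x
S_{-2} Δ f = -64x^3 + 27x^2 - (11/2)x
S_{-2} f = 32x^4 + 14x^3 + (1/2)x
Δ S_{-2} f = 128x^3 + 234x^2 + 170x + 93/2
[S_{-2}, Δ] f = -192x^3 - 207x^2 - (351/2)x - 93/2
θ f = 8x^4 - (21/4)x^3 - (1/4)x
E_{1/3} f = 2x^4 + (11/12)x^3 - (5/12)x^2 - (29/54)x - 10/81
E_{-1/2} f = 2x^4 - (23/4)x^3 + (45/8)x^2 - (41/16)x + 15/32
Δ f = 8x^3 + (27/4)x^2 + (11/4)x
(E_{1/3} + E_{-1/2} + Δ) f = 4x^4 + (19/6)x^3 + (287/24)x^2 - (151/432)x + 895/2592
([S_{-2}, Δ] + θ + (E_{1/3} + E_{-1/2} + Δ)) f = 12x^4 - (2329/12)x^3 - (4681/24)x^2 - (76075/432)x - 119633/2592

the image equals g(x) = 12x^4 - (2329/12)x^3 - (4681/24)x^2 - (76075/432)x - 119633/2592


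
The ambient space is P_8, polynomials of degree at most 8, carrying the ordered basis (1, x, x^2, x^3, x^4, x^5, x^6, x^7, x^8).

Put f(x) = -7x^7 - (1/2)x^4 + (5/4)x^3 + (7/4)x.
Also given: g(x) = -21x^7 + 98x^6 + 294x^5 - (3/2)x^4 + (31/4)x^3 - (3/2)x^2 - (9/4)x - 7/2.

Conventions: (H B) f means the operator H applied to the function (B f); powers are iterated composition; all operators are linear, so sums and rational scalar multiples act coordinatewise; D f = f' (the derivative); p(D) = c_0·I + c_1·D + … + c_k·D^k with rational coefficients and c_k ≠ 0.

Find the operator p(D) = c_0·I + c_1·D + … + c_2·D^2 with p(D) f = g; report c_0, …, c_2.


D^0 f = -7x^7 - (1/2)x^4 + (5/4)x^3 + (7/4)x
D^1 f = -49x^6 - 2x^3 + (15/4)x^2 + 7/4
D^2 f = -294x^5 - 6x^2 + (15/2)x
matching coefficients of g against c_0 f + c_1 Df + … from the top degree down determines the c_i
solution: c_0 = 3, c_1 = -2, c_2 = -1

c_0 = 3, c_1 = -2, c_2 = -1


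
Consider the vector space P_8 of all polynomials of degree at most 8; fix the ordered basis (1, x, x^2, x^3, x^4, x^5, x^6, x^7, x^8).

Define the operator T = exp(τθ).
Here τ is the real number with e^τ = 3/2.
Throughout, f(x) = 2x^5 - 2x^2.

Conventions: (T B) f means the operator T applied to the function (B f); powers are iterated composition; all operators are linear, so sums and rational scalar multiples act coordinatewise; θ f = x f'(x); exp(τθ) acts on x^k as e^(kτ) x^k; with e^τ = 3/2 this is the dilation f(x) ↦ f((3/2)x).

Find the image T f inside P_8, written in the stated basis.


g(x) = (243/16)x^5 - (9/2)x^2

exp(τθ) x^k = e^(kτ) x^k; with e^τ = 3/2 this sends x^k to (3/2)^k x^k
x^2 ↦ 9/4 x^2
x^5 ↦ 243/32 x^5
applying this coordinatewise to f: exp(τθ) f = (243/16)x^5 - (9/2)x^2


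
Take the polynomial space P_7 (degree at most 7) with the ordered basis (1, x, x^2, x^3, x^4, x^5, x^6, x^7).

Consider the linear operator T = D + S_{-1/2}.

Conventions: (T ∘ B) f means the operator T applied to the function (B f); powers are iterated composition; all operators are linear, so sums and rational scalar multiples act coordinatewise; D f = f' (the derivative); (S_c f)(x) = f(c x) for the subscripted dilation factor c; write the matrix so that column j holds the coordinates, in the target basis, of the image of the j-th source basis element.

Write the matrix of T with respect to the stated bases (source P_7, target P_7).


the matrix is [[1, 1, 0, 0, 0, 0, 0, 0]; [0, -1/2, 2, 0, 0, 0, 0, 0]; [0, 0, 1/4, 3, 0, 0, 0, 0]; [0, 0, 0, -1/8, 4, 0, 0, 0]; [0, 0, 0, 0, 1/16, 5, 0, 0]; [0, 0, 0, 0, 0, -1/32, 6, 0]; [0, 0, 0, 0, 0, 0, 1/64, 7]; [0, 0, 0, 0, 0, 0, 0, -1/128]] (rows listed top to bottom)

image of 1: 1
image of x: -(1/2)x + 1
image of x^2: (1/4)x^2 + 2x
image of x^3: -(1/8)x^3 + 3x^2
image of x^4: (1/16)x^4 + 4x^3
image of x^5: -(1/32)x^5 + 5x^4
image of x^6: (1/64)x^6 + 6x^5
image of x^7: -(1/128)x^7 + 7x^6
each image's coordinates form column j of the matrix


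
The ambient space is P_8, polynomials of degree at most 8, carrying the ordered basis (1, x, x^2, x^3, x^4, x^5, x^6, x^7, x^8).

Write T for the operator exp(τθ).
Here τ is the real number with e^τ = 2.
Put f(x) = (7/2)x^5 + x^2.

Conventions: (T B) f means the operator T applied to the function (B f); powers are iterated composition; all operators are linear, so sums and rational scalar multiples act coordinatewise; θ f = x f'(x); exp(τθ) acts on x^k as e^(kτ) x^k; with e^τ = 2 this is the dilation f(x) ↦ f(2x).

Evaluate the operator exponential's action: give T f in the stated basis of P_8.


exp(τθ) x^k = e^(kτ) x^k; with e^τ = 2 this sends x^k to 2^k x^k
x^2 ↦ 4 x^2
x^5 ↦ 32 x^5
applying this coordinatewise to f: exp(τθ) f = 112x^5 + 4x^2

g(x) = 112x^5 + 4x^2


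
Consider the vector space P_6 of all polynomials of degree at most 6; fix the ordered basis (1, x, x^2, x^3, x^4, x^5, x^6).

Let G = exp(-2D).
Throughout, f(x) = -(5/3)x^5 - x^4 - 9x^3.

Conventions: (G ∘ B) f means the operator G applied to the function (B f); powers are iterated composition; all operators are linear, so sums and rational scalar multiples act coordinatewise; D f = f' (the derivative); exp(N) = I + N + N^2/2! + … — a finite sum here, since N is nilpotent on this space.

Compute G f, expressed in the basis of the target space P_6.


order-1 term: (50/3)x^4 + 8x^3 + 54x^2
order-2 term: -(200/3)x^3 - 24x^2 - 108x
order-3 term: (400/3)x^2 + 32x + 72
order-4 term: -(400/3)x - 16
order-5 term: 160/3
the series for exp(-2D) f terminates at order 5
exp(-2D) f = -(5/3)x^5 + (47/3)x^4 - (203/3)x^3 + (490/3)x^2 - (628/3)x + 328/3

the image equals g(x) = -(5/3)x^5 + (47/3)x^4 - (203/3)x^3 + (490/3)x^2 - (628/3)x + 328/3


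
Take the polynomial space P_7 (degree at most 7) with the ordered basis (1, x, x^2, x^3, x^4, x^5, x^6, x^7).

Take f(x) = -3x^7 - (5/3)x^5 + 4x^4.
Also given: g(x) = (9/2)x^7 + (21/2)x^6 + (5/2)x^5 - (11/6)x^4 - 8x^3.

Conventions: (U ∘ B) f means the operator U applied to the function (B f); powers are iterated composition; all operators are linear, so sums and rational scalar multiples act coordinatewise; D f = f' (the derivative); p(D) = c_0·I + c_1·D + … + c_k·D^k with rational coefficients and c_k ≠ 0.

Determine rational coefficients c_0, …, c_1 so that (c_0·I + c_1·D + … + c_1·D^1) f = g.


c_0 = -3/2, c_1 = -1/2

D^0 f = -3x^7 - (5/3)x^5 + 4x^4
D^1 f = -21x^6 - (25/3)x^4 + 16x^3
matching coefficients of g against c_0 f + c_1 Df + … from the top degree down determines the c_i
solution: c_0 = -3/2, c_1 = -1/2


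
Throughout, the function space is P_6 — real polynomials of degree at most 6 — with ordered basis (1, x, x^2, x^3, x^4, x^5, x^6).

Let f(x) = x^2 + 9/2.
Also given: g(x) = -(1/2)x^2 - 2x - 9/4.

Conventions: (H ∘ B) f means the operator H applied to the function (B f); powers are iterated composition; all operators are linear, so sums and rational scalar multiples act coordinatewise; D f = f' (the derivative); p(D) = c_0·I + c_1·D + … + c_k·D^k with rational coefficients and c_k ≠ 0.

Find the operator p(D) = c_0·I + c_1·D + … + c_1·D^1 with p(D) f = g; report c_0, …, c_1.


D^0 f = x^2 + 9/2
D^1 f = 2x
matching coefficients of g against c_0 f + c_1 Df + … from the top degree down determines the c_i
solution: c_0 = -1/2, c_1 = -1

c_0 = -1/2, c_1 = -1


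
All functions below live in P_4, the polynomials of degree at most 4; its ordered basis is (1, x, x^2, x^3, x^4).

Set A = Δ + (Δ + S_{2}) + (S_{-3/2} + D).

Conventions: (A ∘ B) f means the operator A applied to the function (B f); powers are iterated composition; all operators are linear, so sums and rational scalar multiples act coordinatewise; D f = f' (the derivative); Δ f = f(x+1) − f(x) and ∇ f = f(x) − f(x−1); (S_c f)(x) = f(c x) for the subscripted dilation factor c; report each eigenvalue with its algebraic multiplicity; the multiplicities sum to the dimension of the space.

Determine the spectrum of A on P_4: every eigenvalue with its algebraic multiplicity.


image of 1: 2
image of x: (1/2)x + 3
image of x^2: (25/4)x^2 + 6x + 2
image of x^3: (37/8)x^3 + 9x^2 + 6x + 2
image of x^4: (337/16)x^4 + 12x^3 + 12x^2 + 8x + 2
the matrix is upper triangular; its diagonal is (2, 1/2, 25/4, 37/8, 337/16)
for a triangular matrix the eigenvalues are the diagonal entries, with algebraic multiplicity their repetition count

λ = 1/2 (multiplicity 1), λ = 2 (multiplicity 1), λ = 37/8 (multiplicity 1), λ = 25/4 (multiplicity 1), λ = 337/16 (multiplicity 1)


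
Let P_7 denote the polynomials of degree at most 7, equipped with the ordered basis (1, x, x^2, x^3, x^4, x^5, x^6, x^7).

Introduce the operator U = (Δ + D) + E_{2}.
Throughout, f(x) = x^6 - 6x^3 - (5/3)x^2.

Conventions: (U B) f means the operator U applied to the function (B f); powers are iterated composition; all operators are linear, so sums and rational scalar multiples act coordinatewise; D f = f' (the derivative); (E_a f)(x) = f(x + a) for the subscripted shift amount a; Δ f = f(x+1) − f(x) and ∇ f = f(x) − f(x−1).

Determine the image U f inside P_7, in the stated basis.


the result is g(x) = x^6 + 24x^5 + 75x^4 + 174x^3 + (544/3)x^2 + (284/3)x + 8/3

Δ f = 6x^5 + 15x^4 + 20x^3 - 3x^2 - (46/3)x - 20/3
D f = 6x^5 - 18x^2 - (10/3)x
(Δ + D) f = 12x^5 + 15x^4 + 20x^3 - 21x^2 - (56/3)x - 20/3
E_{2} f = x^6 + 12x^5 + 60x^4 + 154x^3 + (607/3)x^2 + (340/3)x + 28/3
((Δ + D) + E_{2}) f = x^6 + 24x^5 + 75x^4 + 174x^3 + (544/3)x^2 + (284/3)x + 8/3


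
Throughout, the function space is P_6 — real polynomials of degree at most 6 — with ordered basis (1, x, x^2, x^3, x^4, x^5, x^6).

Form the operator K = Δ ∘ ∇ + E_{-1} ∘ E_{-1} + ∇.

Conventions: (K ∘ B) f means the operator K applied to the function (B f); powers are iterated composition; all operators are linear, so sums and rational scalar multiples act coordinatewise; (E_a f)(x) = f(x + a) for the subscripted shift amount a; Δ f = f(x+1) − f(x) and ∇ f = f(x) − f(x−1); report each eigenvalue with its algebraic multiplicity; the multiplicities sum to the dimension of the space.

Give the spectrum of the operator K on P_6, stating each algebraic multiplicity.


image of 1: 1
image of x: x - 1
image of x^2: x^2 - 2x + 5
image of x^3: x^3 - 3x^2 + 15x - 7
image of x^4: x^4 - 4x^3 + 30x^2 - 28x + 17
image of x^5: x^5 - 5x^4 + 50x^3 - 70x^2 + 85x - 31
image of x^6: x^6 - 6x^5 + 75x^4 - 140x^3 + 255x^2 - 186x + 65
the matrix is upper triangular; its diagonal is (1, 1, 1, 1, 1, 1, 1)
for a triangular matrix the eigenvalues are the diagonal entries, with algebraic multiplicity their repetition count

λ = 1 (multiplicity 7)


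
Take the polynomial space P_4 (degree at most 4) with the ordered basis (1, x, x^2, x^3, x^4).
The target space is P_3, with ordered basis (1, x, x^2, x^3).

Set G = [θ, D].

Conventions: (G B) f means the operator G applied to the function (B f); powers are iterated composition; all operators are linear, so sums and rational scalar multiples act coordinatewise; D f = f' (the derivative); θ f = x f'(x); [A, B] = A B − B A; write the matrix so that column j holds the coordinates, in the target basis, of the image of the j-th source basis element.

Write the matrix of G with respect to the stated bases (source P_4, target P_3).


image of 1: 0
image of x: -1
image of x^2: -2x
image of x^3: -3x^2
image of x^4: -4x^3
each image's coordinates form column j of the matrix

the matrix is [[0, -1, 0, 0, 0]; [0, 0, -2, 0, 0]; [0, 0, 0, -3, 0]; [0, 0, 0, 0, -4]] (rows listed top to bottom)


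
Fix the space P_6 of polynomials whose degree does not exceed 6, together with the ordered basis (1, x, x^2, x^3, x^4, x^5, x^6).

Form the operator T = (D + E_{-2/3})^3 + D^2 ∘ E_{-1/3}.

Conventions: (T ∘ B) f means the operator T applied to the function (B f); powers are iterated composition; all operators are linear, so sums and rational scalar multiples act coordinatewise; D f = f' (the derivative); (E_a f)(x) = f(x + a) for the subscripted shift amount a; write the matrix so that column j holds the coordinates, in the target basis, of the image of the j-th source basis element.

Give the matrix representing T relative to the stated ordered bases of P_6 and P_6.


the matrix is [[1, 1, 4, 0, 44/9, -28/9, 170/27]; [0, 1, 2, 12, 0, 220/9, -56/3]; [0, 0, 1, 3, 24, 0, 220/3]; [0, 0, 0, 1, 4, 40, 0]; [0, 0, 0, 0, 1, 5, 60]; [0, 0, 0, 0, 0, 1, 6]; [0, 0, 0, 0, 0, 0, 1]] (rows listed top to bottom)

image of 1: 1
image of x: x + 1
image of x^2: x^2 + 2x + 4
image of x^3: x^3 + 3x^2 + 12x
image of x^4: x^4 + 4x^3 + 24x^2 + 44/9
image of x^5: x^5 + 5x^4 + 40x^3 + (220/9)x - 28/9
image of x^6: x^6 + 6x^5 + 60x^4 + (220/3)x^2 - (56/3)x + 170/27
each image's coordinates form column j of the matrix


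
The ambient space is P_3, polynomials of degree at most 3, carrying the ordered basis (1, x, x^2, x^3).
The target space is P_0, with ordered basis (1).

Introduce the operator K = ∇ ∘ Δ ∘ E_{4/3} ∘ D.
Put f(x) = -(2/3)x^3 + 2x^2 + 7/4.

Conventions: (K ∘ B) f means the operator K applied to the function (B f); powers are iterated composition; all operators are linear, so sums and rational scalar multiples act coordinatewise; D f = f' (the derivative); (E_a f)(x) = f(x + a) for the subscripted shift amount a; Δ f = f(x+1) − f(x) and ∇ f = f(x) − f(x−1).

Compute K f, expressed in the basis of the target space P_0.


D f = -2x^2 + 4x
E_{4/3} D f = -2x^2 - (4/3)x + 16/9
Δ (E_{4/3} ∘ D) f = -4x - 10/3
∇ Δ (E_{4/3} ∘ D) f = -4

the image equals g(x) = -4


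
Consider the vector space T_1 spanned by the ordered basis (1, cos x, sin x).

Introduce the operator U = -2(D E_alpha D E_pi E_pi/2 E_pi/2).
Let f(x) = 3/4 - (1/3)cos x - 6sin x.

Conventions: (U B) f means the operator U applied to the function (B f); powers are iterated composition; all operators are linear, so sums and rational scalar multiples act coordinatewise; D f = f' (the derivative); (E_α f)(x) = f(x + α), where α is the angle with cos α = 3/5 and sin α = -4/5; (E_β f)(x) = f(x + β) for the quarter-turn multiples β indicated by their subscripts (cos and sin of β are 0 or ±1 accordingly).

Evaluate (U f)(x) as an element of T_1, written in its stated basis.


g(x) = (46/5)cos x - (116/15)sin x

E_pi/2 f = 3/4 - 6cos x + (1/3)sin x
E_pi/2 E_pi/2 f = 3/4 + (1/3)cos x + 6sin x
E_pi E_pi/2 E_pi/2 f = 3/4 - (1/3)cos x - 6sin x
D (E_pi E_pi/2 E_pi/2) f = -6cos x + (1/3)sin x
E_alpha D (E_pi E_pi/2 E_pi/2) f = -(58/15)cos x - (23/5)sin x
D E_alpha D (E_pi E_pi/2 E_pi/2) f = -(23/5)cos x + (58/15)sin x
(-2(D E_alpha D E_pi E_pi/2 E_pi/2)) f = (46/5)cos x - (116/15)sin x


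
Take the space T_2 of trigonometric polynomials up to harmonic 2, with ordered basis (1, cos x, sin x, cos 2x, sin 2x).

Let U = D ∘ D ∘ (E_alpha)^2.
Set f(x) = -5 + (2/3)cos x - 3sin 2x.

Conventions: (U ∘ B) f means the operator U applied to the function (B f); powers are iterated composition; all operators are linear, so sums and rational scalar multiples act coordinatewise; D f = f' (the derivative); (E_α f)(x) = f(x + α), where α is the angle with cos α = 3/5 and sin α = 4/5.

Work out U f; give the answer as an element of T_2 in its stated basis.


E_alpha f = -5 + (2/5)cos x - (8/15)sin x - (72/25)cos 2x + (21/25)sin 2x
E_alpha E_alpha f = -5 - (14/75)cos x - (16/25)sin x + (1008/625)cos 2x + (1581/625)sin 2x
D (E_alpha)^2 f = -(16/25)cos x + (14/75)sin x + (3162/625)cos 2x - (2016/625)sin 2x
D D (E_alpha)^2 f = (14/75)cos x + (16/25)sin x - (4032/625)cos 2x - (6324/625)sin 2x

the image equals g(x) = (14/75)cos x + (16/25)sin x - (4032/625)cos 2x - (6324/625)sin 2x


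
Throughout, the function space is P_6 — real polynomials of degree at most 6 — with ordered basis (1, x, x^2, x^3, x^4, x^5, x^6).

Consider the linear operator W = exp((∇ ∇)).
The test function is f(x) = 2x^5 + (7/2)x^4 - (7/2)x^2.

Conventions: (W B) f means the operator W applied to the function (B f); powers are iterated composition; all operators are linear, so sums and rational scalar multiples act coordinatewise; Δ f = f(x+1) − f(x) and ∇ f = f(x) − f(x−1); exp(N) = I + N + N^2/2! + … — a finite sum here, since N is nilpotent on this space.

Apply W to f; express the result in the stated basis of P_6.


order-1 term: 40x^3 - 78x^2 + 56x - 18
order-2 term: 120x - 198
the series for exp((∇ ∇)) f terminates at order 2
exp((∇ ∇)) f = 2x^5 + (7/2)x^4 + 40x^3 - (163/2)x^2 + 176x - 216

the image equals g(x) = 2x^5 + (7/2)x^4 + 40x^3 - (163/2)x^2 + 176x - 216


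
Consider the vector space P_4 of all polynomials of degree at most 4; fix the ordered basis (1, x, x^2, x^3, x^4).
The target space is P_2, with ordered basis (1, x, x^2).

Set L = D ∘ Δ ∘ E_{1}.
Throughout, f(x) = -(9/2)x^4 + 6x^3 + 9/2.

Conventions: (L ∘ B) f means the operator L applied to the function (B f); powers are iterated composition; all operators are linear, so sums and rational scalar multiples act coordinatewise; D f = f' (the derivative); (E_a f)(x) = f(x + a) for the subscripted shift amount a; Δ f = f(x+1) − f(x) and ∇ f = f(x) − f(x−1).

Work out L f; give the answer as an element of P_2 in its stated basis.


the result is g(x) = -54x^2 - 126x - 72

E_{1} f = -(9/2)x^4 - 12x^3 - 9x^2 + 6
Δ E_{1} f = -18x^3 - 63x^2 - 72x - 51/2
D (Δ ∘ E_{1}) f = -54x^2 - 126x - 72


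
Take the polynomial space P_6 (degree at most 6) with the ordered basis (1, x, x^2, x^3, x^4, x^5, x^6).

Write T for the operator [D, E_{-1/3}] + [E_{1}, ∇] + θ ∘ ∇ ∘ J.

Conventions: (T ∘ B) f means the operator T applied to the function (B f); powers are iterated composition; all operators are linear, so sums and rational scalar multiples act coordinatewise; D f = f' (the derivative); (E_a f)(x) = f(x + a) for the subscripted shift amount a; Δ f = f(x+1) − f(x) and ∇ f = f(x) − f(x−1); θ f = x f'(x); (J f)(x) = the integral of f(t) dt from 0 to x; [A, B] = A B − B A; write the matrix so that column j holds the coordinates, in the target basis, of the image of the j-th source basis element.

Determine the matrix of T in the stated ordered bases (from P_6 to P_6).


image of 1: 0
image of x: x
image of x^2: 2x^2 - x
image of x^3: 3x^3 - 3x^2 + x
image of x^4: 4x^4 - 6x^3 + 4x^2 - x
image of x^5: 5x^5 - 10x^4 + 10x^3 - 5x^2 + x
image of x^6: 6x^6 - 15x^5 + 20x^4 - 15x^3 + 6x^2 - x
each image's coordinates form column j of the matrix

the matrix is [[0, 0, 0, 0, 0, 0, 0]; [0, 1, -1, 1, -1, 1, -1]; [0, 0, 2, -3, 4, -5, 6]; [0, 0, 0, 3, -6, 10, -15]; [0, 0, 0, 0, 4, -10, 20]; [0, 0, 0, 0, 0, 5, -15]; [0, 0, 0, 0, 0, 0, 6]] (rows listed top to bottom)


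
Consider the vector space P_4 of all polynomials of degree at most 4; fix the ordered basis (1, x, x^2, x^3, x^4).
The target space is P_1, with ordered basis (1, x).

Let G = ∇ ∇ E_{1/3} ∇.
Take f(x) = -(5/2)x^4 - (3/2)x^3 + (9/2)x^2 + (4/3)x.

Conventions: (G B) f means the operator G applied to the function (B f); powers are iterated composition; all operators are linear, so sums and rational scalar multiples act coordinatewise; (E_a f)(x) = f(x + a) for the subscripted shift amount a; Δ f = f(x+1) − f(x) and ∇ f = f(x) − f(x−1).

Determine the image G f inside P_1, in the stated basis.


the image equals g(x) = -60x + 61

∇ f = -10x^3 + (21/2)x^2 + (7/2)x - 13/6
E_{1/3} ∇ f = -10x^3 + (1/2)x^2 + (43/6)x - 11/54
∇ E_{1/3} ∇ f = -30x^2 + 31x - 10/3
∇ ∇ E_{1/3} ∇ f = -60x + 61


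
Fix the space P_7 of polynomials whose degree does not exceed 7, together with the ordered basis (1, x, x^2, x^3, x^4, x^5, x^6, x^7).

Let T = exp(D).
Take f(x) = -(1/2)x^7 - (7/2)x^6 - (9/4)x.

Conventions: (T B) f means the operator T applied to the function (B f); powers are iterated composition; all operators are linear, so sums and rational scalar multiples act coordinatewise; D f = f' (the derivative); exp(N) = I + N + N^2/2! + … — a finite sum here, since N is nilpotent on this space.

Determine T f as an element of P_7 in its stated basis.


order-1 term: -(7/2)x^6 - 21x^5 - 9/4
order-2 term: -(21/2)x^5 - (105/2)x^4
order-3 term: -(35/2)x^4 - 70x^3
order-4 term: -(35/2)x^3 - (105/2)x^2
order-5 term: -(21/2)x^2 - 21x
order-6 term: -(7/2)x - 7/2
order-7 term: -1/2
the series for exp(D) f terminates at order 7
exp(D) f = -(1/2)x^7 - 7x^6 - (63/2)x^5 - 70x^4 - (175/2)x^3 - 63x^2 - (107/4)x - 25/4

g(x) = -(1/2)x^7 - 7x^6 - (63/2)x^5 - 70x^4 - (175/2)x^3 - 63x^2 - (107/4)x - 25/4


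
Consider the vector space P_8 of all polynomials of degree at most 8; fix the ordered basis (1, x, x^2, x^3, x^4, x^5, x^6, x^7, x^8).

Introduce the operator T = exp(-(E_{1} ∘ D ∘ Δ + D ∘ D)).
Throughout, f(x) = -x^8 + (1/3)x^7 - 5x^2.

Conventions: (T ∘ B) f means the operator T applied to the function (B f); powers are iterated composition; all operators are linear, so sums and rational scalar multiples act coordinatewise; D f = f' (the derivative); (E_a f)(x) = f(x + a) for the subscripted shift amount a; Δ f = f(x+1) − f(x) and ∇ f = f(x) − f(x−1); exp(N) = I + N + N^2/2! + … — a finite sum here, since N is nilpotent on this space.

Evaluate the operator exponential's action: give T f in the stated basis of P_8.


the image equals g(x) = -x^8 + (1/3)x^7 + 112x^6 + 476x^5 - 1505x^4 - (47180/3)x^3 - 35642x^2 + 6664x + 72737

order-1 term: 112x^6 + 476x^5 + 1855x^4 + (11620/3)x^3 + 4683x^2 + 3094x + 889
order-2 term: -3360x^4 - 19600x^3 - 67200x^2 - 115150x - 81032
order-3 term: 26880x^2 + 118720x + 179760
order-4 term: -26880
the series for exp(-(E_{1} ∘ D ∘ Δ + D ∘ D)) f terminates at order 4
exp(-(E_{1} ∘ D ∘ Δ + D ∘ D)) f = -x^8 + (1/3)x^7 + 112x^6 + 476x^5 - 1505x^4 - (47180/3)x^3 - 35642x^2 + 6664x + 72737


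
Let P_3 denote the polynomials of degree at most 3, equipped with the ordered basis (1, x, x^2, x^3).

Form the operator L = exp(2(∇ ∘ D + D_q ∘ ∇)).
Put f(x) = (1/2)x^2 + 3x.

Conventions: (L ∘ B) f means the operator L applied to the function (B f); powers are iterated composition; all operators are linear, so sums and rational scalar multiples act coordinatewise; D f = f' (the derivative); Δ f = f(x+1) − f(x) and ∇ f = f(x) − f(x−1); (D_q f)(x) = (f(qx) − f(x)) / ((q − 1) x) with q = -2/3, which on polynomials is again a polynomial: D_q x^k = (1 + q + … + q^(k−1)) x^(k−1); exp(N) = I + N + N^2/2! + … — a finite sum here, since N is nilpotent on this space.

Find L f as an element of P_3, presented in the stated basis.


the image equals g(x) = (1/2)x^2 + 3x + 4

order-1 term: 4
the series for exp(2(∇ ∘ D + D_q ∘ ∇)) f terminates at order 1
exp(2(∇ ∘ D + D_q ∘ ∇)) f = (1/2)x^2 + 3x + 4


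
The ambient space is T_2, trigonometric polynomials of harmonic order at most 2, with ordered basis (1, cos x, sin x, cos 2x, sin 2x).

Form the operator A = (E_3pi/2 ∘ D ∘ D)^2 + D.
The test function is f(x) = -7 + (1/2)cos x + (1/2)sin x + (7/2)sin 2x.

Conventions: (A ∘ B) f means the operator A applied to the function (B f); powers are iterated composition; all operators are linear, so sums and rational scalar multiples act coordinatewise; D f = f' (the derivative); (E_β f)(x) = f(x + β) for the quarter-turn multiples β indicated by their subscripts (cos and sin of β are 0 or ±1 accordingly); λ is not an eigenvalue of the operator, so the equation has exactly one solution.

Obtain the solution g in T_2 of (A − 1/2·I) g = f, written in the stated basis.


the image equals g(x) = 14 - (5/13)cos x - (1/13)sin x - (28/977)cos 2x + (217/977)sin 2x

write g with unknown coordinates in the stated basis and equate coefficients in (A − 1/2·I) g = f
solving from the highest basis element down gives g = 14 - (5/13)cos x - (1/13)sin x - (28/977)cos 2x + (217/977)sin 2x
check: A g = (4/13)cos x + (6/13)sin x - (14/977)cos 2x + (3528/977)sin 2x
so A g − 1/2·g = -7 + (1/2)cos x + (1/2)sin x + (7/2)sin 2x = f ✓


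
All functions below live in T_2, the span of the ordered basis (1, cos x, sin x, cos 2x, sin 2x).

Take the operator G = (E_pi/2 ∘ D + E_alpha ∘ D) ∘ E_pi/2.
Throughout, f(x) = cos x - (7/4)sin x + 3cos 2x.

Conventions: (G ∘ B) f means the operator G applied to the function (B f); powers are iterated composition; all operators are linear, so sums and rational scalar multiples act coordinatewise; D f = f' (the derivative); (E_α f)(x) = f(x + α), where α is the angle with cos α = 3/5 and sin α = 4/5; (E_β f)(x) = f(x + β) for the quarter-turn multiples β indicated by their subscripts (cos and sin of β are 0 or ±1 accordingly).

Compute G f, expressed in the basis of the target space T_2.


the image equals g(x) = (51/20)cos x + (57/20)sin x + (144/25)cos 2x - (192/25)sin 2x

E_pi/2 f = -(7/4)cos x - sin x - 3cos 2x
D E_pi/2 f = -cos x + (7/4)sin x + 6sin 2x
E_pi/2 D E_pi/2 f = (7/4)cos x + sin x - 6sin 2x
D E_pi/2 f = -cos x + (7/4)sin x + 6sin 2x
E_alpha D E_pi/2 f = (4/5)cos x + (37/20)sin x + (144/25)cos 2x - (42/25)sin 2x
(E_pi/2 ∘ D + E_alpha ∘ D) E_pi/2 f = (51/20)cos x + (57/20)sin x + (144/25)cos 2x - (192/25)sin 2x


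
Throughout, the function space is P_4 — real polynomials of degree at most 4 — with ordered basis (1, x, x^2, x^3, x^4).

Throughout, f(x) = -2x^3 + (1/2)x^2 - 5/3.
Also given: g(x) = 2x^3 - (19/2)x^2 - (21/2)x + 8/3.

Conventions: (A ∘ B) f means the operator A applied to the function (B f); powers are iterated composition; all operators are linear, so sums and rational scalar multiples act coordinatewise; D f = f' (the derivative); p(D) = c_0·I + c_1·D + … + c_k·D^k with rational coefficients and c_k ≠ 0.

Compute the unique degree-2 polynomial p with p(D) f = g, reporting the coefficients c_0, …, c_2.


p(D) = -I + (3/2)·D + D^2, i.e. c_0 = -1, c_1 = 3/2, c_2 = 1

D^0 f = -2x^3 + (1/2)x^2 - 5/3
D^1 f = -6x^2 + x
D^2 f = -12x + 1
matching coefficients of g against c_0 f + c_1 Df + … from the top degree down determines the c_i
solution: c_0 = -1, c_1 = 3/2, c_2 = 1


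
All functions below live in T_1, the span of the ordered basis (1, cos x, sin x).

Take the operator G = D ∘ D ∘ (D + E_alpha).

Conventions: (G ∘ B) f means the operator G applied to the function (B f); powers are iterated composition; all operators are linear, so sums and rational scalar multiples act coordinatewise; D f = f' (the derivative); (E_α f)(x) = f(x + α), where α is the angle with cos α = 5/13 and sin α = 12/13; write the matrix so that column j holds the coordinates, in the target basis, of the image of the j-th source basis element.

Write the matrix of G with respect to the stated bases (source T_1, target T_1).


the matrix is [[0, 0, 0]; [0, -5/13, -25/13]; [0, 25/13, -5/13]] (rows listed top to bottom)

image of 1: 0
image of cos x: -(5/13)cos x + (25/13)sin x
image of sin x: -(25/13)cos x - (5/13)sin x
each image's coordinates form column j of the matrix


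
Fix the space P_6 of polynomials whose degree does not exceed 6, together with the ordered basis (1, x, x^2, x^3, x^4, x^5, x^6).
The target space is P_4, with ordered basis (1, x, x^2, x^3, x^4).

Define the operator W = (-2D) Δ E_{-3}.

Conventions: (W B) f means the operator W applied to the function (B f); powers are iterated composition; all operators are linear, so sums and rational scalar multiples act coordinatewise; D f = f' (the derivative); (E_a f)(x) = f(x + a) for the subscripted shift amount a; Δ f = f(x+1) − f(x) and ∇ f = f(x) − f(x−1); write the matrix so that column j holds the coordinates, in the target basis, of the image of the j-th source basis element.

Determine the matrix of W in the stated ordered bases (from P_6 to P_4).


the matrix is [[0, 0, -4, 30, -152, 650, -2532]; [0, 0, 0, -12, 120, -760, 3900]; [0, 0, 0, 0, -24, 300, -2280]; [0, 0, 0, 0, 0, -40, 600]; [0, 0, 0, 0, 0, 0, -60]] (rows listed top to bottom)

image of 1: 0
image of x: 0
image of x^2: -4
image of x^3: -12x + 30
image of x^4: -24x^2 + 120x - 152
image of x^5: -40x^3 + 300x^2 - 760x + 650
image of x^6: -60x^4 + 600x^3 - 2280x^2 + 3900x - 2532
each image's coordinates form column j of the matrix


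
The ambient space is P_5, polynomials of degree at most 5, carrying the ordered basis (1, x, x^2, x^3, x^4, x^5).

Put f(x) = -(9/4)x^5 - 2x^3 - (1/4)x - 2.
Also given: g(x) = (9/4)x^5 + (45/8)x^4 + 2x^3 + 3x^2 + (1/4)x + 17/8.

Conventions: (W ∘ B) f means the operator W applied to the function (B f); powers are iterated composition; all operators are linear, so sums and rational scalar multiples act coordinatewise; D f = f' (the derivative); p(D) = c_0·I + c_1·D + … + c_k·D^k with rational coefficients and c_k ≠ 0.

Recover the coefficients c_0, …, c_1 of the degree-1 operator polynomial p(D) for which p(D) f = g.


p(D) = -I − (1/2)·D, i.e. c_0 = -1, c_1 = -1/2

D^0 f = -(9/4)x^5 - 2x^3 - (1/4)x - 2
D^1 f = -(45/4)x^4 - 6x^2 - 1/4
matching coefficients of g against c_0 f + c_1 Df + … from the top degree down determines the c_i
solution: c_0 = -1, c_1 = -1/2


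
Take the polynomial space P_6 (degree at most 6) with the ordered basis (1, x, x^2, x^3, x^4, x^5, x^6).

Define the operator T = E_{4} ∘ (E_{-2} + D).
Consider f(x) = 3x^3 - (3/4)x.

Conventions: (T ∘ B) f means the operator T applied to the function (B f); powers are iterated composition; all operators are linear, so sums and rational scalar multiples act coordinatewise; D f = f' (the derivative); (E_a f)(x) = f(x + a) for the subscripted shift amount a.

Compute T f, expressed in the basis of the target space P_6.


E_{-2} f = 3x^3 - 18x^2 + (141/4)x - 45/2
D f = 9x^2 - 3/4
(E_{-2} + D) f = 3x^3 - 9x^2 + (141/4)x - 93/4
E_{4} (E_{-2} + D) f = 3x^3 + 27x^2 + (429/4)x + 663/4

the image equals g(x) = 3x^3 + 27x^2 + (429/4)x + 663/4


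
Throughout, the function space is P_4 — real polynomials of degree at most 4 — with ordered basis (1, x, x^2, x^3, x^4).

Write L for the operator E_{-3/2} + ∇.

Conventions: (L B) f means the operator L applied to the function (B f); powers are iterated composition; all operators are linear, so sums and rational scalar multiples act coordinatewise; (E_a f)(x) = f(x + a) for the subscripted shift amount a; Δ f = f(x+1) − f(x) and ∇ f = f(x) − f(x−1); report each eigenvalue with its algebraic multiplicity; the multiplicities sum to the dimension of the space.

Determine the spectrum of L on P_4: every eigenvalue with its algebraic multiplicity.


image of 1: 1
image of x: x - 1/2
image of x^2: x^2 - x + 5/4
image of x^3: x^3 - (3/2)x^2 + (15/4)x - 19/8
image of x^4: x^4 - 2x^3 + (15/2)x^2 - (19/2)x + 65/16
the matrix is upper triangular; its diagonal is (1, 1, 1, 1, 1)
for a triangular matrix the eigenvalues are the diagonal entries, with algebraic multiplicity their repetition count

λ = 1 (multiplicity 5)


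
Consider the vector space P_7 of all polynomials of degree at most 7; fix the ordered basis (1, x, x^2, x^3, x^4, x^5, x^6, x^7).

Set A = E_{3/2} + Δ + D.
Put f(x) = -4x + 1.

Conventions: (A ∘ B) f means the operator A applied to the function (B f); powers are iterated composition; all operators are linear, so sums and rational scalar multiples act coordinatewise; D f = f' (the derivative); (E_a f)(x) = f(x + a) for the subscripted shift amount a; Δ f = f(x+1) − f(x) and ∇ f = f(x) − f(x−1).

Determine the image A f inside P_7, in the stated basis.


the result is g(x) = -4x - 13

E_{3/2} f = -4x - 5
Δ f = -4
D f = -4
(E_{3/2} + Δ + D) f = -4x - 13


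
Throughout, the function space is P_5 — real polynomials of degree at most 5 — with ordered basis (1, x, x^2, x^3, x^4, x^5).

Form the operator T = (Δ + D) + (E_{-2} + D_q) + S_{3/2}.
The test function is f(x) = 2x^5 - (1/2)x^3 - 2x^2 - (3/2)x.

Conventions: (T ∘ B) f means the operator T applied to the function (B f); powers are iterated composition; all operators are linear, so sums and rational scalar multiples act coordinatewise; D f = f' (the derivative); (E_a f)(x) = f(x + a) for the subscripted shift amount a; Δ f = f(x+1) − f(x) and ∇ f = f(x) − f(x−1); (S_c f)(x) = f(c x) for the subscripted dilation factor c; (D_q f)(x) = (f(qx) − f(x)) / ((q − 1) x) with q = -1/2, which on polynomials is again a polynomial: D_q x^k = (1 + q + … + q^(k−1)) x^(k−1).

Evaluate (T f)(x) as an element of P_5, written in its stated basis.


Δ f = 10x^4 + 20x^3 + (37/2)x^2 + (9/2)x - 2
D f = 10x^4 - (3/2)x^2 - 4x - 3/2
(Δ + D) f = 20x^4 + 20x^3 + 17x^2 + (1/2)x - 7/2
E_{-2} f = 2x^5 - 20x^4 + (159/2)x^3 - 159x^2 + (321/2)x - 65
D_q f = (11/8)x^4 - (3/8)x^2 - x - 3/2
(E_{-2} + D_q) f = 2x^5 - (149/8)x^4 + (159/2)x^3 - (1275/8)x^2 + (319/2)x - 133/2
S_{3/2} f = (243/16)x^5 - (27/16)x^3 - (9/2)x^2 - (9/4)x
((Δ + D) + (E_{-2} + D_q) + S_{3/2}) f = (275/16)x^5 + (11/8)x^4 + (1565/16)x^3 - (1175/8)x^2 + (631/4)x - 70

the image equals g(x) = (275/16)x^5 + (11/8)x^4 + (1565/16)x^3 - (1175/8)x^2 + (631/4)x - 70


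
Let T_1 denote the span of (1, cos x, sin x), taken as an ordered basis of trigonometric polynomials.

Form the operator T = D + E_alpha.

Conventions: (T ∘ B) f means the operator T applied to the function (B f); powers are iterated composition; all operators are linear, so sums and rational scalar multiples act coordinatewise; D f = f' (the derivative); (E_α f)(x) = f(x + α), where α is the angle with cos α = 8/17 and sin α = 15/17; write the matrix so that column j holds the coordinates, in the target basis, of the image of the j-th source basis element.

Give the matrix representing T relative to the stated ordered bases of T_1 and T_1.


image of 1: 1
image of cos x: (8/17)cos x - (32/17)sin x
image of sin x: (32/17)cos x + (8/17)sin x
each image's coordinates form column j of the matrix

the matrix is [[1, 0, 0]; [0, 8/17, 32/17]; [0, -32/17, 8/17]] (rows listed top to bottom)


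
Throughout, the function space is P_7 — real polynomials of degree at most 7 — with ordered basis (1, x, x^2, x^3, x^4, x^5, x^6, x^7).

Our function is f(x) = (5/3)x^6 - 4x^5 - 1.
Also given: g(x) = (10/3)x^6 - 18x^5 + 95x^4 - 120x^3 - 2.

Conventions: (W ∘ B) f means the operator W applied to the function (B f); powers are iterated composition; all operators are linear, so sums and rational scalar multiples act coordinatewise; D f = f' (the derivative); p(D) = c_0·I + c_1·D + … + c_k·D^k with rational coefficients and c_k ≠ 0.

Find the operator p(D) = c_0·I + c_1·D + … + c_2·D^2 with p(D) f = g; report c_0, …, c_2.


c_0 = 2, c_1 = -1, c_2 = 3/2

D^0 f = (5/3)x^6 - 4x^5 - 1
D^1 f = 10x^5 - 20x^4
D^2 f = 50x^4 - 80x^3
matching coefficients of g against c_0 f + c_1 Df + … from the top degree down determines the c_i
solution: c_0 = 2, c_1 = -1, c_2 = 3/2


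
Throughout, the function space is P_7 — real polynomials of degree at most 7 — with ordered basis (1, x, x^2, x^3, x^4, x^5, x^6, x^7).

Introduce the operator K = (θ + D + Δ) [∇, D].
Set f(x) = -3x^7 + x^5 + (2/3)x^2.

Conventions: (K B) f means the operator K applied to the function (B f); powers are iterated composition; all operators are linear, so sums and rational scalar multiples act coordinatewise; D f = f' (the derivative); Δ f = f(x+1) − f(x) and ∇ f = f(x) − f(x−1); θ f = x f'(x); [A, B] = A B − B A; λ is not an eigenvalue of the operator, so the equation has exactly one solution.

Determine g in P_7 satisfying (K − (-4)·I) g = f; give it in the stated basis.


the image equals g(x) = -(3/4)x^7 + (1/4)x^5 + (1/6)x^2

write g with unknown coordinates in the stated basis and equate coefficients in (K − (-4)·I) g = f
solving from the highest basis element down gives g = -(3/4)x^7 + (1/4)x^5 + (1/6)x^2
check: K g = 0
so K g − (-4)·g = -3x^7 + x^5 + (2/3)x^2 = f ✓


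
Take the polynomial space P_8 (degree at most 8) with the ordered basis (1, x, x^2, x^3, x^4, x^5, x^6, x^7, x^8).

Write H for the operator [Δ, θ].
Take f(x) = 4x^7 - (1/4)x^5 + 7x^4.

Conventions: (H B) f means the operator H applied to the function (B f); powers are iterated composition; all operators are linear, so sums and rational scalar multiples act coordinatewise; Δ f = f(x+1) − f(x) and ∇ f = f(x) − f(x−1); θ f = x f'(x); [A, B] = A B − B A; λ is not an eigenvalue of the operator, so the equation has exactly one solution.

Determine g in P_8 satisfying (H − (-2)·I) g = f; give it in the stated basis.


the result is g(x) = 2x^7 - 7x^6 - (169/8)x^5 + (901/16)x^4 + (1349/8)x^3 - (2703/16)x^2 - (6409/16)x + 2255/32

write g with unknown coordinates in the stated basis and equate coefficients in (H − (-2)·I) g = f
solving from the highest basis element down gives g = 2x^7 - 7x^6 - (169/8)x^5 + (901/16)x^4 + (1349/8)x^3 - (2703/16)x^2 - (6409/16)x + 2255/32
check: H g = 14x^6 + 42x^5 - (845/8)x^4 - (1349/4)x^3 + (2703/8)x^2 + (6409/8)x - 2255/16
so H g − (-2)·g = 4x^7 - (1/4)x^5 + 7x^4 = f ✓


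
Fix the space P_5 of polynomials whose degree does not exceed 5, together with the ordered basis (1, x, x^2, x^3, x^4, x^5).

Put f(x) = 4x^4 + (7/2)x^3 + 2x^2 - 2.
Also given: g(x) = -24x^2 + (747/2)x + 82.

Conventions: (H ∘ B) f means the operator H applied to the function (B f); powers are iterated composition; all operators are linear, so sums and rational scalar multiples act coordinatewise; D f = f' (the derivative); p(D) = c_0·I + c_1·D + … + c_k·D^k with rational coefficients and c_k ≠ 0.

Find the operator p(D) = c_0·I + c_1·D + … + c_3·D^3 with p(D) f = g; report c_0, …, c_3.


c_0 = 0, c_1 = 0, c_2 = -1/2, c_3 = 4

D^0 f = 4x^4 + (7/2)x^3 + 2x^2 - 2
D^1 f = 16x^3 + (21/2)x^2 + 4x
D^2 f = 48x^2 + 21x + 4
D^3 f = 96x + 21
matching coefficients of g against c_0 f + c_1 Df + … from the top degree down determines the c_i
solution: c_0 = 0, c_1 = 0, c_2 = -1/2, c_3 = 4


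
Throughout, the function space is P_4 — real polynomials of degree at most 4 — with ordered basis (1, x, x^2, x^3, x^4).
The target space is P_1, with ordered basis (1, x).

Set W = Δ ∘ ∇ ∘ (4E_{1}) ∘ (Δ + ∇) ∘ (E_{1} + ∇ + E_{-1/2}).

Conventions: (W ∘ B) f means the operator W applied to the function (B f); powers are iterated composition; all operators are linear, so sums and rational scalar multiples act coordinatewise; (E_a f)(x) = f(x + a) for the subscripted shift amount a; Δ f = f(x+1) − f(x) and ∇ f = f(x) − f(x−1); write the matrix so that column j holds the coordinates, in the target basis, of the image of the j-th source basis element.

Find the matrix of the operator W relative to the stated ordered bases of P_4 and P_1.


image of 1: 0
image of x: 0
image of x^2: 0
image of x^3: 96
image of x^4: 384x + 672
each image's coordinates form column j of the matrix

the matrix is [[0, 0, 0, 96, 672]; [0, 0, 0, 0, 384]] (rows listed top to bottom)
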